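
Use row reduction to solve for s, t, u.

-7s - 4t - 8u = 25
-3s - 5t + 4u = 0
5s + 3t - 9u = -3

(-3, 1, -1)

Forward elimination on [A|b]:
R2 <- R2 - (3/7)*R1:  [     0  -23/7   52/7  -75/7 ]
R3 <- R3 - (-5/7)*R1:  [      0     1/7  -103/7   104/7 ]
R3 <- R3 - (-1/23)*R2:  [       0        0  -331/23   331/23 ]
Row echelon form:
[ -7     -4       -8  |      25 ]
[  0  -23/7     52/7  |   -75/7 ]
[  0      0  -331/23  |  331/23 ]
Back-substitution:
u = (331/23) / (-331/23) = -1
t = (-75/7 - (52/7)*(-1)) / (-23/7) = 1
s = (25 - (-4)*(1) - (-8)*(-1)) / -7 = -3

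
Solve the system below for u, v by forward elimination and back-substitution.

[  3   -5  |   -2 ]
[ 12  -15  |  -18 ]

Forward elimination on [A|b]:
R2 <- R2 - (4)*R1:  [   0    5  -10 ]
Row echelon form:
[ 3  -5  |   -2 ]
[ 0   5  |  -10 ]
Back-substitution:
v = (-10) / 5 = -2
u = (-2 - (-5)*(-2)) / 3 = -4

(-4, -2)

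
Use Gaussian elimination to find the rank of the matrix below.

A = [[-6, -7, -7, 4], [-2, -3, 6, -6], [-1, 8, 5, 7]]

rank(A) = 3

Row reduction:
R2 <- R2 - (1/3)*R1:  [     0   -2/3   25/3  -22/3 ]
R3 <- R3 - (1/6)*R1:  [    0  55/6  37/6  19/3 ]
R3 <- R3 - (-55/4)*R2:  [      0       0   483/4  -189/2 ]
Row echelon form:
[ -6    -7     -7       4 ]
[  0  -2/3   25/3   -22/3 ]
[  0     0  483/4  -189/2 ]
Nonzero rows / pivot columns: 3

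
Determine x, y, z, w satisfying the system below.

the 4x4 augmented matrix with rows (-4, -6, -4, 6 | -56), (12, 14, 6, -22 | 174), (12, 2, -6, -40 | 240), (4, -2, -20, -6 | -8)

Forward elimination on [A|b]:
R2 <- R2 - (-3)*R1:  [  0  -4  -6  -4   6 ]
R3 <- R3 - (-3)*R1:  [   0  -16  -18  -22   72 ]
R4 <- R4 - (-1)*R1:  [   0   -8  -24    0  -64 ]
R3 <- R3 - (4)*R2:  [  0   0   6  -6  48 ]
R4 <- R4 - (2)*R2:  [   0    0  -12    8  -76 ]
R4 <- R4 - (-2)*R3:  [  0   0   0  -4  20 ]
Row echelon form:
[ -4  -6  -4   6  |  -56 ]
[  0  -4  -6  -4  |    6 ]
[  0   0   6  -6  |   48 ]
[  0   0   0  -4  |   20 ]
Back-substitution:
w = (20) / -4 = -5
z = (48 - (-6)*(-5)) / 6 = 3
y = (6 - (-6)*(3) - (-4)*(-5)) / -4 = -1
x = (-56 - (-6)*(-1) - (-4)*(3) - (6)*(-5)) / -4 = 5

(5, -1, 3, -5)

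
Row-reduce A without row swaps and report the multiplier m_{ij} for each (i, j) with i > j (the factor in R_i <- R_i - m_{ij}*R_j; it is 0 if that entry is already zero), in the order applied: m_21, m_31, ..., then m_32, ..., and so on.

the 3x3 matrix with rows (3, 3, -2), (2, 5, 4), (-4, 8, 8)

Forward elimination:
R2 <- R2 - (2/3)*R1:  [    0     3  16/3 ]
R3 <- R3 - (-4/3)*R1:  [    0    12  16/3 ]
R3 <- R3 - (4)*R2:  [   0    0  -16 ]
Multipliers (in order of application): m_{21} = 2/3, m_{31} = -4/3, m_{32} = 4

multipliers: 2/3, -4/3, 4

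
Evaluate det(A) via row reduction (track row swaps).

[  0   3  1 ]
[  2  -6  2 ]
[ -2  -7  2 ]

det(A) = -50

Forward elimination:
R1 <-> R2   (pivot in column 1 was zero)
[  2  -6  2 ]
[  0   3  1 ]
[ -2  -7  2 ]
R3 <- R3 - (-1)*R1:  [   0  -13    4 ]
R3 <- R3 - (-13/3)*R2:  [    0     0  25/3 ]
Upper-triangular form:
[ 2  -6     2 ]
[ 0   3     1 ]
[ 0   0  25/3 ]
det(A) = (-1)^1 * (2) * (3) * (25/3) = -50  (1 row swap -> sign -1)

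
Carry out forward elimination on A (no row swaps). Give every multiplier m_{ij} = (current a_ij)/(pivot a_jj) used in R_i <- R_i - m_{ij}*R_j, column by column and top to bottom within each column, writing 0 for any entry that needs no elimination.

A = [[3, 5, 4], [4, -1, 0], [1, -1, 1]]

multipliers: 4/3, 1/3, 8/23

Forward elimination:
R2 <- R2 - (4/3)*R1:  [     0  -23/3  -16/3 ]
R3 <- R3 - (1/3)*R1:  [    0  -8/3  -1/3 ]
R3 <- R3 - (8/23)*R2:  [     0      0  35/23 ]
Multipliers (in order of application): m_{21} = 4/3, m_{31} = 1/3, m_{32} = 8/23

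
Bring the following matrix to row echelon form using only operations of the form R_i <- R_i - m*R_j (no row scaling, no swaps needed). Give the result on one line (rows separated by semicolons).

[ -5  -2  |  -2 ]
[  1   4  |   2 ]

Forward elimination:
R2 <- R2 - (-1/5)*R1:  [    0  18/5   8/5 ]
Row echelon form:
[ -5    -2  |   -2 ]
[  0  18/5  |  8/5 ]

REF = [-5 -2 -2; 0 18/5 8/5]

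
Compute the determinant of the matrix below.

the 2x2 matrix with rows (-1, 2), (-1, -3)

det(A) = 5

Forward elimination:
R2 <- R2 - (1)*R1:  [  0  -5 ]
Upper-triangular form:
[ -1   2 ]
[  0  -5 ]
det(A) = (-1)^0 * (-1) * (-5) = 5  (0 row swaps -> sign +1)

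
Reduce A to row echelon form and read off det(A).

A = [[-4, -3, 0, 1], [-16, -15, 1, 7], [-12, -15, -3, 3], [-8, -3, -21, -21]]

Forward elimination:
R2 <- R2 - (4)*R1:  [  0  -3   1   3 ]
R3 <- R3 - (3)*R1:  [  0  -6  -3   0 ]
R4 <- R4 - (2)*R1:  [   0    3  -21  -23 ]
R3 <- R3 - (2)*R2:  [  0   0  -5  -6 ]
R4 <- R4 - (-1)*R2:  [   0    0  -20  -20 ]
R4 <- R4 - (4)*R3:  [ 0  0  0  4 ]
Upper-triangular form:
[ -4  -3   0   1 ]
[  0  -3   1   3 ]
[  0   0  -5  -6 ]
[  0   0   0   4 ]
det(A) = (-1)^0 * (-4) * (-3) * (-5) * (4) = -240  (0 row swaps -> sign +1)

det(A) = -240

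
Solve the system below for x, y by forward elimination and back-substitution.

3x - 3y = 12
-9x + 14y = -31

Forward elimination on [A|b]:
R2 <- R2 - (-3)*R1:  [ 0  5  5 ]
Row echelon form:
[ 3  -3  |  12 ]
[ 0   5  |   5 ]
Back-substitution:
y = (5) / 5 = 1
x = (12 - (-3)*(1)) / 3 = 5

(5, 1)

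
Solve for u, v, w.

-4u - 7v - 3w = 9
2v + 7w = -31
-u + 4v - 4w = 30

Forward elimination on [A|b]:
R3 <- R3 - (1/4)*R1:  [     0   23/4  -13/4  111/4 ]
R3 <- R3 - (23/8)*R2:  [      0       0  -187/8   935/8 ]
Row echelon form:
[ -4  -7      -3  |      9 ]
[  0   2       7  |    -31 ]
[  0   0  -187/8  |  935/8 ]
Back-substitution:
w = (935/8) / (-187/8) = -5
v = (-31 - (7)*(-5)) / 2 = 2
u = (9 - (-7)*(2) - (-3)*(-5)) / -4 = -2

(-2, 2, -5)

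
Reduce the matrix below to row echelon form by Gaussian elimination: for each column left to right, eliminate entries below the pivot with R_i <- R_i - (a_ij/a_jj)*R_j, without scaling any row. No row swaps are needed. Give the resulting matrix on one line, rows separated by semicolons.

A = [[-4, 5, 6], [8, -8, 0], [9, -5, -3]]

REF = [-4 5 6; 0 2 12; 0 0 -27]

Forward elimination:
R2 <- R2 - (-2)*R1:  [  0   2  12 ]
R3 <- R3 - (-9/4)*R1:  [    0  25/4  21/2 ]
R3 <- R3 - (25/8)*R2:  [   0    0  -27 ]
Row echelon form:
[ -4  5    6 ]
[  0  2   12 ]
[  0  0  -27 ]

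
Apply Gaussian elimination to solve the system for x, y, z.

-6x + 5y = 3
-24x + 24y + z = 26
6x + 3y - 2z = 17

(2, 3, 2)

Forward elimination on [A|b]:
R2 <- R2 - (4)*R1:  [  0   4   1  14 ]
R3 <- R3 - (-1)*R1:  [  0   8  -2  20 ]
R3 <- R3 - (2)*R2:  [  0   0  -4  -8 ]
Row echelon form:
[ -6  5   0  |   3 ]
[  0  4   1  |  14 ]
[  0  0  -4  |  -8 ]
Back-substitution:
z = (-8) / -4 = 2
y = (14 - (1)*(2)) / 4 = 3
x = (3 - (5)*(3)) / -6 = 2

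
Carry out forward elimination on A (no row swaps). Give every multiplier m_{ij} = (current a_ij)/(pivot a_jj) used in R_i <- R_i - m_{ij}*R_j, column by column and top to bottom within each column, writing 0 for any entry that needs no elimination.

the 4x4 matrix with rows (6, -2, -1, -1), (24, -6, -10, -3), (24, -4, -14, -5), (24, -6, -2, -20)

multipliers: 4, 4, 4, 2, 1, 4

Forward elimination:
R2 <- R2 - (4)*R1:  [  0   2  -6   1 ]
R3 <- R3 - (4)*R1:  [   0    4  -10   -1 ]
R4 <- R4 - (4)*R1:  [   0    2    2  -16 ]
R3 <- R3 - (2)*R2:  [  0   0   2  -3 ]
R4 <- R4 - (1)*R2:  [   0    0    8  -17 ]
R4 <- R4 - (4)*R3:  [  0   0   0  -5 ]
Multipliers (in order of application): m_{21} = 4, m_{31} = 4, m_{41} = 4, m_{32} = 2, m_{42} = 1, m_{43} = 4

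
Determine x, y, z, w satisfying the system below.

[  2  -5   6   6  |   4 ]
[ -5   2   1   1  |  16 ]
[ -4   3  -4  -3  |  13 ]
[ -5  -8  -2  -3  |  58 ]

(-5, -4, -2, 1)

Forward elimination on [A|b]:
R2 <- R2 - (-5/2)*R1:  [     0  -21/2     16     16     26 ]
R3 <- R3 - (-2)*R1:  [  0  -7   8   9  21 ]
R4 <- R4 - (-5/2)*R1:  [     0  -41/2     13     12     68 ]
R3 <- R3 - (2/3)*R2:  [    0     0  -8/3  -5/3  11/3 ]
R4 <- R4 - (41/21)*R2:  [       0        0  -383/21  -404/21   362/21 ]
R4 <- R4 - (383/56)*R3:  [       0        0        0  -439/56  -439/56 ]
Row echelon form:
[ 2     -5     6        6  |        4 ]
[ 0  -21/2    16       16  |       26 ]
[ 0      0  -8/3     -5/3  |     11/3 ]
[ 0      0     0  -439/56  |  -439/56 ]
Back-substitution:
w = (-439/56) / (-439/56) = 1
z = (11/3 - (-5/3)*(1)) / (-8/3) = -2
y = (26 - (16)*(-2) - (16)*(1)) / (-21/2) = -4
x = (4 - (-5)*(-4) - (6)*(-2) - (6)*(1)) / 2 = -5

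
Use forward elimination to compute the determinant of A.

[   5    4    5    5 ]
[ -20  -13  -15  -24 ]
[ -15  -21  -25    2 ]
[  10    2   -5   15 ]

Forward elimination:
R2 <- R2 - (-4)*R1:  [  0   3   5  -4 ]
R3 <- R3 - (-3)*R1:  [   0   -9  -10   17 ]
R4 <- R4 - (2)*R1:  [   0   -6  -15    5 ]
R3 <- R3 - (-3)*R2:  [ 0  0  5  5 ]
R4 <- R4 - (-2)*R2:  [  0   0  -5  -3 ]
R4 <- R4 - (-1)*R3:  [ 0  0  0  2 ]
Upper-triangular form:
[ 5  4  5   5 ]
[ 0  3  5  -4 ]
[ 0  0  5   5 ]
[ 0  0  0   2 ]
det(A) = (-1)^0 * (5) * (3) * (5) * (2) = 150  (0 row swaps -> sign +1)

det(A) = 150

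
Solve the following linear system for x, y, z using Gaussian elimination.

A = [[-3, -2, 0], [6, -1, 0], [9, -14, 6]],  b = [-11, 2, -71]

(1, 4, -4)

Forward elimination on [A|b]:
R2 <- R2 - (-2)*R1:  [   0   -5    0  -20 ]
R3 <- R3 - (-3)*R1:  [    0   -20     6  -104 ]
R3 <- R3 - (4)*R2:  [   0    0    6  -24 ]
Row echelon form:
[ -3  -2  0  |  -11 ]
[  0  -5  0  |  -20 ]
[  0   0  6  |  -24 ]
Back-substitution:
z = (-24) / 6 = -4
y = (-20) / -5 = 4
x = (-11 - (-2)*(4)) / -3 = 1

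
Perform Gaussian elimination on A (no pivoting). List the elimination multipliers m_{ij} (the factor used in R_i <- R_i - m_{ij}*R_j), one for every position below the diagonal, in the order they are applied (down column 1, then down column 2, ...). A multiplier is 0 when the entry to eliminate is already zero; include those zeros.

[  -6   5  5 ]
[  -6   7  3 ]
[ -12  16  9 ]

Forward elimination:
R2 <- R2 - (1)*R1:  [  0   2  -2 ]
R3 <- R3 - (2)*R1:  [  0   6  -1 ]
R3 <- R3 - (3)*R2:  [ 0  0  5 ]
Multipliers (in order of application): m_{21} = 1, m_{31} = 2, m_{32} = 3

multipliers: 1, 2, 3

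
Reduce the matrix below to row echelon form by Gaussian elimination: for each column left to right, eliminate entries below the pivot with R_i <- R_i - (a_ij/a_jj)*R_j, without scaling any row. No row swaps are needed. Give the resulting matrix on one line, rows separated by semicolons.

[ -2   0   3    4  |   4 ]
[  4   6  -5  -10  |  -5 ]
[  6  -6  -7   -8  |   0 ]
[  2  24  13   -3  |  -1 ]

Forward elimination:
R2 <- R2 - (-2)*R1:  [  0   6   1  -2   3 ]
R3 <- R3 - (-3)*R1:  [  0  -6   2   4  12 ]
R4 <- R4 - (-1)*R1:  [  0  24  16   1   3 ]
R3 <- R3 - (-1)*R2:  [  0   0   3   2  15 ]
R4 <- R4 - (4)*R2:  [  0   0  12   9  -9 ]
R4 <- R4 - (4)*R3:  [   0    0    0    1  -69 ]
Row echelon form:
[ -2  0  3   4  |    4 ]
[  0  6  1  -2  |    3 ]
[  0  0  3   2  |   15 ]
[  0  0  0   1  |  -69 ]

REF = [-2 0 3 4 4; 0 6 1 -2 3; 0 0 3 2 15; 0 0 0 1 -69]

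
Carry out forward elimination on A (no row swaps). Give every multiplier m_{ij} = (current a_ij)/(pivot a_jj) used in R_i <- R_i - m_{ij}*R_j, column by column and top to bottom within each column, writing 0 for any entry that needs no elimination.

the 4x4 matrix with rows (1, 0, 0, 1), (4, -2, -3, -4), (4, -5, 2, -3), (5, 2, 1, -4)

Forward elimination:
R2 <- R2 - (4)*R1:  [  0  -2  -3  -8 ]
R3 <- R3 - (4)*R1:  [  0  -5   2  -7 ]
R4 <- R4 - (5)*R1:  [  0   2   1  -9 ]
R3 <- R3 - (5/2)*R2:  [    0     0  19/2    13 ]
R4 <- R4 - (-1)*R2:  [   0    0   -2  -17 ]
R4 <- R4 - (-4/19)*R3:  [       0        0        0  -271/19 ]
Multipliers (in order of application): m_{21} = 4, m_{31} = 4, m_{41} = 5, m_{32} = 5/2, m_{42} = -1, m_{43} = -4/19

multipliers: 4, 4, 5, 5/2, -1, -4/19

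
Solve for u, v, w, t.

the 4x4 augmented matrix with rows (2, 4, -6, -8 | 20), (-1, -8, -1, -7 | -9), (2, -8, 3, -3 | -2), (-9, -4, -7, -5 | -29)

(5, 0, -3, 1)

Forward elimination on [A|b]:
R2 <- R2 - (-1/2)*R1:  [   0   -6   -4  -11    1 ]
R3 <- R3 - (1)*R1:  [   0  -12    9    5  -22 ]
R4 <- R4 - (-9/2)*R1:  [   0   14  -34  -41   61 ]
R3 <- R3 - (2)*R2:  [   0    0   17   27  -24 ]
R4 <- R4 - (-7/3)*R2:  [      0       0  -130/3  -200/3   190/3 ]
R4 <- R4 - (-130/51)*R3:  [      0       0       0  110/51  110/51 ]
Row echelon form:
[ 2   4  -6      -8  |      20 ]
[ 0  -6  -4     -11  |       1 ]
[ 0   0  17      27  |     -24 ]
[ 0   0   0  110/51  |  110/51 ]
Back-substitution:
t = (110/51) / (110/51) = 1
w = (-24 - (27)*(1)) / 17 = -3
v = (1 - (-4)*(-3) - (-11)*(1)) / -6 = 0
u = (20 - (4)*(0) - (-6)*(-3) - (-8)*(1)) / 2 = 5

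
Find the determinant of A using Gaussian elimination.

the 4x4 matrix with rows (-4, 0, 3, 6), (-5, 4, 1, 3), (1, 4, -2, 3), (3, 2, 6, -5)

det(A) = 1344

Forward elimination:
R2 <- R2 - (5/4)*R1:  [     0      4  -11/4   -9/2 ]
R3 <- R3 - (-1/4)*R1:  [    0     4  -5/4   9/2 ]
R4 <- R4 - (-3/4)*R1:  [    0     2  33/4  -1/2 ]
R3 <- R3 - (1)*R2:  [   0    0  3/2    9 ]
R4 <- R4 - (1/2)*R2:  [    0     0  77/8   7/4 ]
R4 <- R4 - (77/12)*R3:  [   0    0    0  -56 ]
Upper-triangular form:
[ -4  0      3     6 ]
[  0  4  -11/4  -9/2 ]
[  0  0    3/2     9 ]
[  0  0      0   -56 ]
det(A) = (-1)^0 * (-4) * (4) * (3/2) * (-56) = 1344  (0 row swaps -> sign +1)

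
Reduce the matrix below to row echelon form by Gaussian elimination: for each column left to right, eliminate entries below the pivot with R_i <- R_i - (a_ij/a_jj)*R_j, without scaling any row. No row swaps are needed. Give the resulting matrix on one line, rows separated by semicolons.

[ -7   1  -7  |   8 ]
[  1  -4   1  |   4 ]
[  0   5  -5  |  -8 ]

REF = [-7 1 -7 8; 0 -27/7 0 36/7; 0 0 -5 -4/3]

Forward elimination:
R2 <- R2 - (-1/7)*R1:  [     0  -27/7      0   36/7 ]
R3 <- R3 - (-35/27)*R2:  [    0     0    -5  -4/3 ]
Row echelon form:
[ -7      1  -7  |     8 ]
[  0  -27/7   0  |  36/7 ]
[  0      0  -5  |  -4/3 ]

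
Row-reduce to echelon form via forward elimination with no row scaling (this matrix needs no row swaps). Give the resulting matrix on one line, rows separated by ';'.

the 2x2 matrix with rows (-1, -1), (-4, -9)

REF = [-1 -1; 0 -5]

Forward elimination:
R2 <- R2 - (4)*R1:  [  0  -5 ]
Row echelon form:
[ -1  -1 ]
[  0  -5 ]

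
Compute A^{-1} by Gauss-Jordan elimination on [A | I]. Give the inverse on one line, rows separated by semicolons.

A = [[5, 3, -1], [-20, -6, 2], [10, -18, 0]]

Gauss-Jordan on [A | I]:
R1 <- (1/5)*R1:  [    1   3/5  -1/5  |   1/5     0     0 ]
R2 <- R2 - (-20)*R1:  [  0   6  -2  |   4   1   0 ]
R3 <- R3 - (10)*R1:  [   0  -24    2  |   -2    0    1 ]
R2 <- (1/6)*R2:  [    0     1  -1/3  |   2/3   1/6     0 ]
R1 <- R1 - (3/5)*R2:  [     1      0      0  |   -1/5  -1/10      0 ]
R3 <- R3 - (-24)*R2:  [  0   0  -6  |  14   4   1 ]
R3 <- (1/-6)*R3:  [    0     0     1  |  -7/3  -2/3  -1/6 ]
R2 <- R2 - (-1/3)*R3:  [     0      1      0  |   -1/9  -1/18  -1/18 ]
Right block of [I | A^{-1}] is the inverse:
[ -1/5  -1/10      0 ]
[ -1/9  -1/18  -1/18 ]
[ -7/3   -2/3   -1/6 ]

inverse = [-1/5 -1/10 0; -1/9 -1/18 -1/18; -7/3 -2/3 -1/6]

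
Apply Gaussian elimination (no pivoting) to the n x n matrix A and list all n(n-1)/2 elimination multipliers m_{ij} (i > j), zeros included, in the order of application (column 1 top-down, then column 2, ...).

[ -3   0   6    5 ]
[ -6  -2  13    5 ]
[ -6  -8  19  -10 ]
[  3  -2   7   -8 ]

multipliers: 2, 2, -1, 4, 1, 4

Forward elimination:
R2 <- R2 - (2)*R1:  [  0  -2   1  -5 ]
R3 <- R3 - (2)*R1:  [   0   -8    7  -20 ]
R4 <- R4 - (-1)*R1:  [  0  -2  13  -3 ]
R3 <- R3 - (4)*R2:  [ 0  0  3  0 ]
R4 <- R4 - (1)*R2:  [  0   0  12   2 ]
R4 <- R4 - (4)*R3:  [ 0  0  0  2 ]
Multipliers (in order of application): m_{21} = 2, m_{31} = 2, m_{41} = -1, m_{32} = 4, m_{42} = 1, m_{43} = 4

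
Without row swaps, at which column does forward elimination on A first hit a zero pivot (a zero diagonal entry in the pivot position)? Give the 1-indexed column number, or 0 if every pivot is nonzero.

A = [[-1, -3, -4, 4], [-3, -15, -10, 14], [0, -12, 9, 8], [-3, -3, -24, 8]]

Naive forward elimination:
R2 <- R2 - (3)*R1:  [  0  -6   2   2 ]
R4 <- R4 - (3)*R1:  [   0    6  -12   -4 ]
R3 <- R3 - (2)*R2:  [ 0  0  5  4 ]
R4 <- R4 - (-1)*R2:  [   0    0  -10   -2 ]
R4 <- R4 - (-2)*R3:  [ 0  0  0  6 ]
All pivots nonzero; naive elimination completes without hitting a zero pivot.

first zero-pivot column = 0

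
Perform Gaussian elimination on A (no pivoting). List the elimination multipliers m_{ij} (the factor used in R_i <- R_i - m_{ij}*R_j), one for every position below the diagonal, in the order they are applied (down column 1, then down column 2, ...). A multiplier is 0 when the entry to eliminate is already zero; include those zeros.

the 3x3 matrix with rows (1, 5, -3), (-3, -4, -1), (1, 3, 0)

multipliers: -3, 1, -2/11

Forward elimination:
R2 <- R2 - (-3)*R1:  [   0   11  -10 ]
R3 <- R3 - (1)*R1:  [  0  -2   3 ]
R3 <- R3 - (-2/11)*R2:  [     0      0  13/11 ]
Multipliers (in order of application): m_{21} = -3, m_{31} = 1, m_{32} = -2/11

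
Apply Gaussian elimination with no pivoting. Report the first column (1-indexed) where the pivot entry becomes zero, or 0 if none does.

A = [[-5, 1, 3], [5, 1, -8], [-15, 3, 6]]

first zero-pivot column = 0

Naive forward elimination:
R2 <- R2 - (-1)*R1:  [  0   2  -5 ]
R3 <- R3 - (3)*R1:  [  0   0  -3 ]
All pivots nonzero; naive elimination completes without hitting a zero pivot.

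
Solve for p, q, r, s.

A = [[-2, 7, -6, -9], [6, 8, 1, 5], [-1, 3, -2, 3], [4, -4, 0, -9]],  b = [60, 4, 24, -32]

Forward elimination on [A|b]:
R2 <- R2 - (-3)*R1:  [   0   29  -17  -22  184 ]
R3 <- R3 - (1/2)*R1:  [    0  -1/2     1  15/2    -6 ]
R4 <- R4 - (-2)*R1:  [   0   10  -12  -27   88 ]
R3 <- R3 - (-1/58)*R2:  [      0       0   41/58  413/58  -82/29 ]
R4 <- R4 - (10/29)*R2:  [       0        0  -178/29  -563/29   712/29 ]
R4 <- R4 - (-356/41)*R3:  [       0        0        0  1739/41        0 ]
Row echelon form:
[ -2   7     -6       -9  |      60 ]
[  0  29    -17      -22  |     184 ]
[  0   0  41/58   413/58  |  -82/29 ]
[  0   0      0  1739/41  |       0 ]
Back-substitution:
s = (0) / (1739/41) = 0
r = (-82/29 - (413/58)*(0)) / (41/58) = -4
q = (184 - (-17)*(-4) - (-22)*(0)) / 29 = 4
p = (60 - (7)*(4) - (-6)*(-4) - (-9)*(0)) / -2 = -4

(-4, 4, -4, 0)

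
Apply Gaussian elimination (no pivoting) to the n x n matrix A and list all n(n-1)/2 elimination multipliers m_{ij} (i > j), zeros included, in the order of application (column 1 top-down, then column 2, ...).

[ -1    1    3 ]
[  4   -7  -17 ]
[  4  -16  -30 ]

Forward elimination:
R2 <- R2 - (-4)*R1:  [  0  -3  -5 ]
R3 <- R3 - (-4)*R1:  [   0  -12  -18 ]
R3 <- R3 - (4)*R2:  [ 0  0  2 ]
Multipliers (in order of application): m_{21} = -4, m_{31} = -4, m_{32} = 4

multipliers: -4, -4, 4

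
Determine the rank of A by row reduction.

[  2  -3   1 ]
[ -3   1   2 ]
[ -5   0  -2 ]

Row reduction:
R2 <- R2 - (-3/2)*R1:  [    0  -7/2   7/2 ]
R3 <- R3 - (-5/2)*R1:  [     0  -15/2    1/2 ]
R3 <- R3 - (15/7)*R2:  [  0   0  -7 ]
Row echelon form:
[ 2    -3    1 ]
[ 0  -7/2  7/2 ]
[ 0     0   -7 ]
Nonzero rows / pivot columns: 3

rank(A) = 3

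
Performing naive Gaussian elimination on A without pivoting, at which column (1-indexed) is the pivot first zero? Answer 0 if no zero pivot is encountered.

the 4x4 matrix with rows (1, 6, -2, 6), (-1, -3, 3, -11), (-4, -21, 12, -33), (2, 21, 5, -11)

Naive forward elimination:
R2 <- R2 - (-1)*R1:  [  0   3   1  -5 ]
R3 <- R3 - (-4)*R1:  [  0   3   4  -9 ]
R4 <- R4 - (2)*R1:  [   0    9    9  -23 ]
R3 <- R3 - (1)*R2:  [  0   0   3  -4 ]
R4 <- R4 - (3)*R2:  [  0   0   6  -8 ]
R4 <- R4 - (2)*R3:  [ 0  0  0  0 ]
Matrix at this point:
[ 1  6  -2   6 ]
[ 0  3   1  -5 ]
[ 0  0   3  -4 ]
[ 0  0   0   0 ]
Pivot entry (4,4) in the last row is zero and there are no rows below to swap with -> zero pivot in column 4 (A is singular).

first zero-pivot column = 4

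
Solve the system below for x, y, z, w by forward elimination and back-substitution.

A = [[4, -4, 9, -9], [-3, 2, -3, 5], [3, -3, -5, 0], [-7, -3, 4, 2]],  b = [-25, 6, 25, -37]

Forward elimination on [A|b]:
R2 <- R2 - (-3/4)*R1:  [     0     -1   15/4   -7/4  -51/4 ]
R3 <- R3 - (3/4)*R1:  [     0      0  -47/4   27/4  175/4 ]
R4 <- R4 - (-7/4)*R1:  [      0     -10    79/4   -55/4  -323/4 ]
R4 <- R4 - (10)*R2:  [     0      0  -71/4   15/4  187/4 ]
R4 <- R4 - (71/47)*R3:  [       0        0        0  -303/47  -909/47 ]
Row echelon form:
[ 4  -4      9       -9  |      -25 ]
[ 0  -1   15/4     -7/4  |    -51/4 ]
[ 0   0  -47/4     27/4  |    175/4 ]
[ 0   0      0  -303/47  |  -909/47 ]
Back-substitution:
w = (-909/47) / (-303/47) = 3
z = (175/4 - (27/4)*(3)) / (-47/4) = -2
y = (-51/4 - (15/4)*(-2) - (-7/4)*(3)) / -1 = 0
x = (-25 - (-4)*(0) - (9)*(-2) - (-9)*(3)) / 4 = 5

(5, 0, -2, 3)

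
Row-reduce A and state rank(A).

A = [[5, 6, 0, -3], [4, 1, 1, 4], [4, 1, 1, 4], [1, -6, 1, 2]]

rank(A) = 3

Row reduction:
R2 <- R2 - (4/5)*R1:  [     0  -19/5      1   32/5 ]
R3 <- R3 - (4/5)*R1:  [     0  -19/5      1   32/5 ]
R4 <- R4 - (1/5)*R1:  [     0  -36/5      1   13/5 ]
R3 <- R3 - (1)*R2:  [ 0  0  0  0 ]
R4 <- R4 - (36/19)*R2:  [       0        0   -17/19  -181/19 ]
R3 <-> R4   (pivot in column 3 was zero)
[ 5      6       0       -3 ]
[ 0  -19/5       1     32/5 ]
[ 0      0  -17/19  -181/19 ]
[ 0      0       0        0 ]
Row echelon form:
[ 5      6       0       -3 ]
[ 0  -19/5       1     32/5 ]
[ 0      0  -17/19  -181/19 ]
[ 0      0       0        0 ]
Nonzero rows / pivot columns: 3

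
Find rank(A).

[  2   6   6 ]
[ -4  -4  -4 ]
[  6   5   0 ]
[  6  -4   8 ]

Row reduction:
R2 <- R2 - (-2)*R1:  [ 0  8  8 ]
R3 <- R3 - (3)*R1:  [   0  -13  -18 ]
R4 <- R4 - (3)*R1:  [   0  -22  -10 ]
R3 <- R3 - (-13/8)*R2:  [  0   0  -5 ]
R4 <- R4 - (-11/4)*R2:  [  0   0  12 ]
R4 <- R4 - (-12/5)*R3:  [ 0  0  0 ]
Row echelon form:
[ 2  6   6 ]
[ 0  8   8 ]
[ 0  0  -5 ]
[ 0  0   0 ]
Nonzero rows / pivot columns: 3

rank(A) = 3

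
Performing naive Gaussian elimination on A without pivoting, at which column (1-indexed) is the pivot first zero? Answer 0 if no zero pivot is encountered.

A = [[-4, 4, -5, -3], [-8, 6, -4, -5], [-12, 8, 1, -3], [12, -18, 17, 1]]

first zero-pivot column = 0

Naive forward elimination:
R2 <- R2 - (2)*R1:  [  0  -2   6   1 ]
R3 <- R3 - (3)*R1:  [  0  -4  16   6 ]
R4 <- R4 - (-3)*R1:  [  0  -6   2  -8 ]
R3 <- R3 - (2)*R2:  [ 0  0  4  4 ]
R4 <- R4 - (3)*R2:  [   0    0  -16  -11 ]
R4 <- R4 - (-4)*R3:  [ 0  0  0  5 ]
All pivots nonzero; naive elimination completes without hitting a zero pivot.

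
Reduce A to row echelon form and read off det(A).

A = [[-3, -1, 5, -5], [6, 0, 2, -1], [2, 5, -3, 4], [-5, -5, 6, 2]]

Forward elimination:
R2 <- R2 - (-2)*R1:  [   0   -2   12  -11 ]
R3 <- R3 - (-2/3)*R1:  [    0  13/3   1/3   2/3 ]
R4 <- R4 - (5/3)*R1:  [     0  -10/3   -7/3   31/3 ]
R3 <- R3 - (-13/6)*R2:  [      0       0    79/3  -139/6 ]
R4 <- R4 - (5/3)*R2:  [     0      0  -67/3   86/3 ]
R4 <- R4 - (-67/79)*R3:  [        0         0         0  1425/158 ]
Upper-triangular form:
[ -3  -1     5        -5 ]
[  0  -2    12       -11 ]
[  0   0  79/3    -139/6 ]
[  0   0     0  1425/158 ]
det(A) = (-1)^0 * (-3) * (-2) * (79/3) * (1425/158) = 1425  (0 row swaps -> sign +1)

det(A) = 1425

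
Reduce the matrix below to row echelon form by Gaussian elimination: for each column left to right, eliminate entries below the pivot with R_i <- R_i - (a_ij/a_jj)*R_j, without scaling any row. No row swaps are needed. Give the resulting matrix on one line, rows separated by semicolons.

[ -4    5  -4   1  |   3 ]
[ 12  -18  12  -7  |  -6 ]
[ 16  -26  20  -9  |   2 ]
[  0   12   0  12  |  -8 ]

REF = [-4 5 -4 1 3; 0 -3 0 -4 3; 0 0 4 3 8; 0 0 0 -4 4]

Forward elimination:
R2 <- R2 - (-3)*R1:  [  0  -3   0  -4   3 ]
R3 <- R3 - (-4)*R1:  [  0  -6   4  -5  14 ]
R3 <- R3 - (2)*R2:  [ 0  0  4  3  8 ]
R4 <- R4 - (-4)*R2:  [  0   0   0  -4   4 ]
Row echelon form:
[ -4   5  -4   1  |  3 ]
[  0  -3   0  -4  |  3 ]
[  0   0   4   3  |  8 ]
[  0   0   0  -4  |  4 ]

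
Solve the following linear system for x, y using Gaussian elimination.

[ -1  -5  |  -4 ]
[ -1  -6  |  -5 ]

Forward elimination on [A|b]:
R2 <- R2 - (1)*R1:  [  0  -1  -1 ]
Row echelon form:
[ -1  -5  |  -4 ]
[  0  -1  |  -1 ]
Back-substitution:
y = (-1) / -1 = 1
x = (-4 - (-5)*(1)) / -1 = -1

(-1, 1)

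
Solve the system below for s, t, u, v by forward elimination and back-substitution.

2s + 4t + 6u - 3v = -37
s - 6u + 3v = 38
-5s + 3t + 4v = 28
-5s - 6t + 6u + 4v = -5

(-1, 1, -4, 5)

Forward elimination on [A|b]:
R2 <- R2 - (1/2)*R1:  [     0     -2     -9    9/2  113/2 ]
R3 <- R3 - (-5/2)*R1:  [      0      13      15    -7/2  -129/2 ]
R4 <- R4 - (-5/2)*R1:  [      0       4      21    -7/2  -195/2 ]
R3 <- R3 - (-13/2)*R2:  [      0       0   -87/2   103/4  1211/4 ]
R4 <- R4 - (-2)*R2:  [    0     0     3  11/2  31/2 ]
R4 <- R4 - (-2/29)*R3:  [       0        0        0   211/29  1055/29 ]
Row echelon form:
[ 2   4      6      -3  |      -37 ]
[ 0  -2     -9     9/2  |    113/2 ]
[ 0   0  -87/2   103/4  |   1211/4 ]
[ 0   0      0  211/29  |  1055/29 ]
Back-substitution:
v = (1055/29) / (211/29) = 5
u = (1211/4 - (103/4)*(5)) / (-87/2) = -4
t = (113/2 - (-9)*(-4) - (9/2)*(5)) / -2 = 1
s = (-37 - (4)*(1) - (6)*(-4) - (-3)*(5)) / 2 = -1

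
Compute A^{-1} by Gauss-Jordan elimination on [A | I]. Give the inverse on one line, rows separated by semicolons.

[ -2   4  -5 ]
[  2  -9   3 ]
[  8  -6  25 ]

Gauss-Jordan on [A | I]:
R1 <- (1/-2)*R1:  [    1    -2   5/2  |  -1/2     0     0 ]
R2 <- R2 - (2)*R1:  [  0  -5  -2  |   1   1   0 ]
R3 <- R3 - (8)*R1:  [  0  10   5  |   4   0   1 ]
R2 <- (1/-5)*R2:  [    0     1   2/5  |  -1/5  -1/5     0 ]
R1 <- R1 - (-2)*R2:  [     1      0  33/10  |  -9/10   -2/5      0 ]
R3 <- R3 - (10)*R2:  [ 0  0  1  |  6  2  1 ]
R1 <- R1 - (33/10)*R3:  [       1        0        0  |  -207/10       -7   -33/10 ]
R2 <- R2 - (2/5)*R3:  [     0      1      0  |  -13/5     -1   -2/5 ]
Right block of [I | A^{-1}] is the inverse:
[ -207/10  -7  -33/10 ]
[   -13/5  -1    -2/5 ]
[       6   2       1 ]

inverse = [-207/10 -7 -33/10; -13/5 -1 -2/5; 6 2 1]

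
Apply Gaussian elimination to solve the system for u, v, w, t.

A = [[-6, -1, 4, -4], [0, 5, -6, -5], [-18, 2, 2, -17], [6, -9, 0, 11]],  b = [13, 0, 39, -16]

(-3, 1, 0, 1)

Forward elimination on [A|b]:
R3 <- R3 - (3)*R1:  [   0    5  -10   -5    0 ]
R4 <- R4 - (-1)*R1:  [   0  -10    4    7   -3 ]
R3 <- R3 - (1)*R2:  [  0   0  -4   0   0 ]
R4 <- R4 - (-2)*R2:  [  0   0  -8  -3  -3 ]
R4 <- R4 - (2)*R3:  [  0   0   0  -3  -3 ]
Row echelon form:
[ -6  -1   4  -4  |  13 ]
[  0   5  -6  -5  |   0 ]
[  0   0  -4   0  |   0 ]
[  0   0   0  -3  |  -3 ]
Back-substitution:
t = (-3) / -3 = 1
w = (0) / -4 = 0
v = (0 - (-6)*(0) - (-5)*(1)) / 5 = 1
u = (13 - (-1)*(1) - (4)*(0) - (-4)*(1)) / -6 = -3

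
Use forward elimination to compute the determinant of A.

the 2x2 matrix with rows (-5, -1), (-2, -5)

det(A) = 23

Forward elimination:
R2 <- R2 - (2/5)*R1:  [     0  -23/5 ]
Upper-triangular form:
[ -5     -1 ]
[  0  -23/5 ]
det(A) = (-1)^0 * (-5) * (-23/5) = 23  (0 row swaps -> sign +1)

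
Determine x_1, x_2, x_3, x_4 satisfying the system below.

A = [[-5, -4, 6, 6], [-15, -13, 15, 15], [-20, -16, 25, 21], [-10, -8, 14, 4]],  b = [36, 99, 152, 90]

(0, -3, 5, -1)

Forward elimination on [A|b]:
R2 <- R2 - (3)*R1:  [  0  -1  -3  -3  -9 ]
R3 <- R3 - (4)*R1:  [  0   0   1  -3   8 ]
R4 <- R4 - (2)*R1:  [  0   0   2  -8  18 ]
R4 <- R4 - (2)*R3:  [  0   0   0  -2   2 ]
Row echelon form:
[ -5  -4   6   6  |  36 ]
[  0  -1  -3  -3  |  -9 ]
[  0   0   1  -3  |   8 ]
[  0   0   0  -2  |   2 ]
Back-substitution:
x_4 = (2) / -2 = -1
x_3 = (8 - (-3)*(-1)) / 1 = 5
x_2 = (-9 - (-3)*(5) - (-3)*(-1)) / -1 = -3
x_1 = (36 - (-4)*(-3) - (6)*(5) - (6)*(-1)) / -5 = 0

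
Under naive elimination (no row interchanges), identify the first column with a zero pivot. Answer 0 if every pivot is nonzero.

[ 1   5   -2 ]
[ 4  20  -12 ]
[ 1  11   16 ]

Naive forward elimination:
R2 <- R2 - (4)*R1:  [  0   0  -4 ]
R3 <- R3 - (1)*R1:  [  0   6  18 ]
Matrix at this point:
[ 1  5  -2 ]
[ 0  0  -4 ]
[ 0  6  18 ]
Pivot entry (2,2) is zero but row 3 has 6 in column 2 -> naive elimination stops; a row interchange (e.g. R2 <-> R3) would be required here.

first zero-pivot column = 2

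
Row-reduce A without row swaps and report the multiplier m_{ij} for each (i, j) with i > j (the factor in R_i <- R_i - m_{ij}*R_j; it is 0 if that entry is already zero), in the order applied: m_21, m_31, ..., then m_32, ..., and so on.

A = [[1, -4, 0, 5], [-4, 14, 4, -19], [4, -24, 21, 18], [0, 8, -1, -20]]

Forward elimination:
R2 <- R2 - (-4)*R1:  [  0  -2   4   1 ]
R3 <- R3 - (4)*R1:  [  0  -8  21  -2 ]
R4: entry in column 1 is already 0 -> m_{41} = 0 (no row operation needed)
R3 <- R3 - (4)*R2:  [  0   0   5  -6 ]
R4 <- R4 - (-4)*R2:  [   0    0   15  -16 ]
R4 <- R4 - (3)*R3:  [ 0  0  0  2 ]
Multipliers (in order of application): m_{21} = -4, m_{31} = 4, m_{41} = 0, m_{32} = 4, m_{42} = -4, m_{43} = 3

multipliers: -4, 4, 0, 4, -4, 3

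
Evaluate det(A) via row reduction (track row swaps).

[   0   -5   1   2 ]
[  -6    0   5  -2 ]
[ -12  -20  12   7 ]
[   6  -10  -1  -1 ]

Forward elimination:
R1 <-> R2   (pivot in column 1 was zero)
[  -6    0   5  -2 ]
[   0   -5   1   2 ]
[ -12  -20  12   7 ]
[   6  -10  -1  -1 ]
R3 <- R3 - (2)*R1:  [   0  -20    2   11 ]
R4 <- R4 - (-1)*R1:  [   0  -10    4   -3 ]
R3 <- R3 - (4)*R2:  [  0   0  -2   3 ]
R4 <- R4 - (2)*R2:  [  0   0   2  -7 ]
R4 <- R4 - (-1)*R3:  [  0   0   0  -4 ]
Upper-triangular form:
[ -6   0   5  -2 ]
[  0  -5   1   2 ]
[  0   0  -2   3 ]
[  0   0   0  -4 ]
det(A) = (-1)^1 * (-6) * (-5) * (-2) * (-4) = -240  (1 row swap -> sign -1)

det(A) = -240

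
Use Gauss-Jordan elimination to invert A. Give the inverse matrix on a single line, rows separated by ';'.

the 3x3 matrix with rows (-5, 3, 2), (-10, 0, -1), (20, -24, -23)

inverse = [4/25 -7/50 1/50; 5/3 -1/2 1/6; -8/5 2/5 -1/5]

Gauss-Jordan on [A | I]:
R1 <- (1/-5)*R1:  [    1  -3/5  -2/5  |  -1/5     0     0 ]
R2 <- R2 - (-10)*R1:  [  0  -6  -5  |  -2   1   0 ]
R3 <- R3 - (20)*R1:  [   0  -12  -15  |    4    0    1 ]
R2 <- (1/-6)*R2:  [    0     1   5/6  |   1/3  -1/6     0 ]
R1 <- R1 - (-3/5)*R2:  [     1      0   1/10  |      0  -1/10      0 ]
R3 <- R3 - (-12)*R2:  [  0   0  -5  |   8  -2   1 ]
R3 <- (1/-5)*R3:  [    0     0     1  |  -8/5   2/5  -1/5 ]
R1 <- R1 - (1/10)*R3:  [     1      0      0  |   4/25  -7/50   1/50 ]
R2 <- R2 - (5/6)*R3:  [    0     1     0  |   5/3  -1/2   1/6 ]
Right block of [I | A^{-1}] is the inverse:
[ 4/25  -7/50  1/50 ]
[  5/3   -1/2   1/6 ]
[ -8/5    2/5  -1/5 ]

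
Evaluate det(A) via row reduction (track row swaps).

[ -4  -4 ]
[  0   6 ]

Forward elimination:
Upper-triangular form:
[ -4  -4 ]
[  0   6 ]
det(A) = (-1)^0 * (-4) * (6) = -24  (0 row swaps -> sign +1)

det(A) = -24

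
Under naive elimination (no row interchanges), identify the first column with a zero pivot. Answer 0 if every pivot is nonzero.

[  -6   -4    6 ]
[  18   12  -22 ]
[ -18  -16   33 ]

first zero-pivot column = 2

Naive forward elimination:
R2 <- R2 - (-3)*R1:  [  0   0  -4 ]
R3 <- R3 - (3)*R1:  [  0  -4  15 ]
Matrix at this point:
[ -6  -4   6 ]
[  0   0  -4 ]
[  0  -4  15 ]
Pivot entry (2,2) is zero but row 3 has -4 in column 2 -> naive elimination stops; a row interchange (e.g. R2 <-> R3) would be required here.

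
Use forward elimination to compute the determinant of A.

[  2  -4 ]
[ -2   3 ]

det(A) = -2

Forward elimination:
R2 <- R2 - (-1)*R1:  [  0  -1 ]
Upper-triangular form:
[ 2  -4 ]
[ 0  -1 ]
det(A) = (-1)^0 * (2) * (-1) = -2  (0 row swaps -> sign +1)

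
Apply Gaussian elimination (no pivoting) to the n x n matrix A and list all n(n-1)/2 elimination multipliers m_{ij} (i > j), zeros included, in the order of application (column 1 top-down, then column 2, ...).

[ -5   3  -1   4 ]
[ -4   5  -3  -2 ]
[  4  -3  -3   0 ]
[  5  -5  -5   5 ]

Forward elimination:
R2 <- R2 - (4/5)*R1:  [     0   13/5  -11/5  -26/5 ]
R3 <- R3 - (-4/5)*R1:  [     0   -3/5  -19/5   16/5 ]
R4 <- R4 - (-1)*R1:  [  0  -2  -6   9 ]
R3 <- R3 - (-3/13)*R2:  [      0       0  -56/13       2 ]
R4 <- R4 - (-10/13)*R2:  [       0        0  -100/13        5 ]
R4 <- R4 - (25/14)*R3:  [    0     0     0  10/7 ]
Multipliers (in order of application): m_{21} = 4/5, m_{31} = -4/5, m_{41} = -1, m_{32} = -3/13, m_{42} = -10/13, m_{43} = 25/14

multipliers: 4/5, -4/5, -1, -3/13, -10/13, 25/14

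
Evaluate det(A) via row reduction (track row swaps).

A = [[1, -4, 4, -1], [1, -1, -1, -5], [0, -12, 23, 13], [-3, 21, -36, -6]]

Forward elimination:
R2 <- R2 - (1)*R1:  [  0   3  -5  -4 ]
R4 <- R4 - (-3)*R1:  [   0    9  -24   -9 ]
R3 <- R3 - (-4)*R2:  [  0   0   3  -3 ]
R4 <- R4 - (3)*R2:  [  0   0  -9   3 ]
R4 <- R4 - (-3)*R3:  [  0   0   0  -6 ]
Upper-triangular form:
[ 1  -4   4  -1 ]
[ 0   3  -5  -4 ]
[ 0   0   3  -3 ]
[ 0   0   0  -6 ]
det(A) = (-1)^0 * (1) * (3) * (3) * (-6) = -54  (0 row swaps -> sign +1)

det(A) = -54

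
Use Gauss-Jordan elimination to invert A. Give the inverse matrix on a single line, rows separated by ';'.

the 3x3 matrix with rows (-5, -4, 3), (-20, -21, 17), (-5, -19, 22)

Gauss-Jordan on [A | I]:
R1 <- (1/-5)*R1:  [    1   4/5  -3/5  |  -1/5     0     0 ]
R2 <- R2 - (-20)*R1:  [  0  -5   5  |  -4   1   0 ]
R3 <- R3 - (-5)*R1:  [   0  -15   19  |   -1    0    1 ]
R2 <- (1/-5)*R2:  [    0     1    -1  |   4/5  -1/5     0 ]
R1 <- R1 - (4/5)*R2:  [      1       0     1/5  |  -21/25    4/25       0 ]
R3 <- R3 - (-15)*R2:  [  0   0   4  |  11  -3   1 ]
R3 <- (1/4)*R3:  [    0     0     1  |  11/4  -3/4   1/4 ]
R1 <- R1 - (1/5)*R3:  [        1         0         0  |  -139/100    31/100     -1/20 ]
R2 <- R2 - (-1)*R3:  [      0       1       0  |   71/20  -19/20     1/4 ]
Right block of [I | A^{-1}] is the inverse:
[ -139/100  31/100  -1/20 ]
[    71/20  -19/20    1/4 ]
[     11/4    -3/4    1/4 ]

inverse = [-139/100 31/100 -1/20; 71/20 -19/20 1/4; 11/4 -3/4 1/4]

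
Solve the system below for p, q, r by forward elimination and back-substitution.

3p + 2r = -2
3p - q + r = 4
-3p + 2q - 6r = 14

Forward elimination on [A|b]:
R2 <- R2 - (1)*R1:  [  0  -1  -1   6 ]
R3 <- R3 - (-1)*R1:  [  0   2  -4  12 ]
R3 <- R3 - (-2)*R2:  [  0   0  -6  24 ]
Row echelon form:
[ 3   0   2  |  -2 ]
[ 0  -1  -1  |   6 ]
[ 0   0  -6  |  24 ]
Back-substitution:
r = (24) / -6 = -4
q = (6 - (-1)*(-4)) / -1 = -2
p = (-2 - (2)*(-4)) / 3 = 2

(2, -2, -4)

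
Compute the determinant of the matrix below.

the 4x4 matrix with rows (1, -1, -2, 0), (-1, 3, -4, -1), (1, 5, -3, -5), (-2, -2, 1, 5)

det(A) = 42

Forward elimination:
R2 <- R2 - (-1)*R1:  [  0   2  -6  -1 ]
R3 <- R3 - (1)*R1:  [  0   6  -1  -5 ]
R4 <- R4 - (-2)*R1:  [  0  -4  -3   5 ]
R3 <- R3 - (3)*R2:  [  0   0  17  -2 ]
R4 <- R4 - (-2)*R2:  [   0    0  -15    3 ]
R4 <- R4 - (-15/17)*R3:  [     0      0      0  21/17 ]
Upper-triangular form:
[ 1  -1  -2      0 ]
[ 0   2  -6     -1 ]
[ 0   0  17     -2 ]
[ 0   0   0  21/17 ]
det(A) = (-1)^0 * (1) * (2) * (17) * (21/17) = 42  (0 row swaps -> sign +1)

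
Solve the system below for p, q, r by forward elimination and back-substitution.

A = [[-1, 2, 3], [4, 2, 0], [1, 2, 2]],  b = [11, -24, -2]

Forward elimination on [A|b]:
R2 <- R2 - (-4)*R1:  [  0  10  12  20 ]
R3 <- R3 - (-1)*R1:  [ 0  4  5  9 ]
R3 <- R3 - (2/5)*R2:  [   0    0  1/5    1 ]
Row echelon form:
[ -1   2    3  |  11 ]
[  0  10   12  |  20 ]
[  0   0  1/5  |   1 ]
Back-substitution:
r = (1) / (1/5) = 5
q = (20 - (12)*(5)) / 10 = -4
p = (11 - (2)*(-4) - (3)*(5)) / -1 = -4

(-4, -4, 5)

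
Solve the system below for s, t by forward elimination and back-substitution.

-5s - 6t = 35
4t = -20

Forward elimination on [A|b]:
Row echelon form:
[ -5  -6  |   35 ]
[  0   4  |  -20 ]
Back-substitution:
t = (-20) / 4 = -5
s = (35 - (-6)*(-5)) / -5 = -1

(-1, -5)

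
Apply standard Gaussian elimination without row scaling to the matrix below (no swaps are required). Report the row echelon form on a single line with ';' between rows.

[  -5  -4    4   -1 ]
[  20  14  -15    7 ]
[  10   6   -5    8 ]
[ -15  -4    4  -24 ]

Forward elimination:
R2 <- R2 - (-4)*R1:  [  0  -2   1   3 ]
R3 <- R3 - (-2)*R1:  [  0  -2   3   6 ]
R4 <- R4 - (3)*R1:  [   0    8   -8  -21 ]
R3 <- R3 - (1)*R2:  [ 0  0  2  3 ]
R4 <- R4 - (-4)*R2:  [  0   0  -4  -9 ]
R4 <- R4 - (-2)*R3:  [  0   0   0  -3 ]
Row echelon form:
[ -5  -4  4  -1 ]
[  0  -2  1   3 ]
[  0   0  2   3 ]
[  0   0  0  -3 ]

REF = [-5 -4 4 -1; 0 -2 1 3; 0 0 2 3; 0 0 0 -3]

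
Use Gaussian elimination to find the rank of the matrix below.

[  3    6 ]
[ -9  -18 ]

Row reduction:
R2 <- R2 - (-3)*R1:  [ 0  0 ]
Row echelon form:
[ 3  6 ]
[ 0  0 ]
Nonzero rows / pivot columns: 1

rank(A) = 1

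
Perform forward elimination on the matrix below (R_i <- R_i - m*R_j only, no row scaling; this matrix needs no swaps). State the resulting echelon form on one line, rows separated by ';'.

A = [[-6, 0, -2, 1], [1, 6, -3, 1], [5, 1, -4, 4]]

Forward elimination:
R2 <- R2 - (-1/6)*R1:  [     0      6  -10/3    7/6 ]
R3 <- R3 - (-5/6)*R1:  [     0      1  -17/3   29/6 ]
R3 <- R3 - (1/6)*R2:  [      0       0   -46/9  167/36 ]
Row echelon form:
[ -6  0     -2       1 ]
[  0  6  -10/3     7/6 ]
[  0  0  -46/9  167/36 ]

REF = [-6 0 -2 1; 0 6 -10/3 7/6; 0 0 -46/9 167/36]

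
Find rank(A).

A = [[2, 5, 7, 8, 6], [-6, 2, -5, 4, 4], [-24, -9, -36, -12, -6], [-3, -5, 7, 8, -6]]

Row reduction:
R2 <- R2 - (-3)*R1:  [  0  17  16  28  22 ]
R3 <- R3 - (-12)*R1:  [  0  51  48  84  66 ]
R4 <- R4 - (-3/2)*R1:  [    0   5/2  35/2    20     3 ]
R3 <- R3 - (3)*R2:  [ 0  0  0  0  0 ]
R4 <- R4 - (5/34)*R2:  [      0       0  515/34  270/17   -4/17 ]
R3 <-> R4   (pivot in column 3 was zero)
[ 2   5       7       8      6 ]
[ 0  17      16      28     22 ]
[ 0   0  515/34  270/17  -4/17 ]
[ 0   0       0       0      0 ]
Row echelon form:
[ 2   5       7       8      6 ]
[ 0  17      16      28     22 ]
[ 0   0  515/34  270/17  -4/17 ]
[ 0   0       0       0      0 ]
Nonzero rows / pivot columns: 3

rank(A) = 3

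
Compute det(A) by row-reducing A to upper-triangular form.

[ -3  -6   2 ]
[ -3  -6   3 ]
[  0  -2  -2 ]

det(A) = -6

Forward elimination:
R2 <- R2 - (1)*R1:  [ 0  0  1 ]
R2 <-> R3   (pivot in column 2 was zero)
[ -3  -6   2 ]
[  0  -2  -2 ]
[  0   0   1 ]
Upper-triangular form:
[ -3  -6   2 ]
[  0  -2  -2 ]
[  0   0   1 ]
det(A) = (-1)^1 * (-3) * (-2) * (1) = -6  (1 row swap -> sign -1)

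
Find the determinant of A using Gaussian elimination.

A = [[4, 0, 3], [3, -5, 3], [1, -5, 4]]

det(A) = -50

Forward elimination:
R2 <- R2 - (3/4)*R1:  [   0   -5  3/4 ]
R3 <- R3 - (1/4)*R1:  [    0    -5  13/4 ]
R3 <- R3 - (1)*R2:  [   0    0  5/2 ]
Upper-triangular form:
[ 4   0    3 ]
[ 0  -5  3/4 ]
[ 0   0  5/2 ]
det(A) = (-1)^0 * (4) * (-5) * (5/2) = -50  (0 row swaps -> sign +1)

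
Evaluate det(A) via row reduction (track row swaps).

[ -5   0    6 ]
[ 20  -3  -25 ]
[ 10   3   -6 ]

det(A) = 75

Forward elimination:
R2 <- R2 - (-4)*R1:  [  0  -3  -1 ]
R3 <- R3 - (-2)*R1:  [ 0  3  6 ]
R3 <- R3 - (-1)*R2:  [ 0  0  5 ]
Upper-triangular form:
[ -5   0   6 ]
[  0  -3  -1 ]
[  0   0   5 ]
det(A) = (-1)^0 * (-5) * (-3) * (5) = 75  (0 row swaps -> sign +1)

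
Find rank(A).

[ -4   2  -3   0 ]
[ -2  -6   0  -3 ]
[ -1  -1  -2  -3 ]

rank(A) = 3

Row reduction:
R2 <- R2 - (1/2)*R1:  [   0   -7  3/2   -3 ]
R3 <- R3 - (1/4)*R1:  [    0  -3/2  -5/4    -3 ]
R3 <- R3 - (3/14)*R2:  [      0       0   -11/7  -33/14 ]
Row echelon form:
[ -4   2     -3       0 ]
[  0  -7    3/2      -3 ]
[  0   0  -11/7  -33/14 ]
Nonzero rows / pivot columns: 3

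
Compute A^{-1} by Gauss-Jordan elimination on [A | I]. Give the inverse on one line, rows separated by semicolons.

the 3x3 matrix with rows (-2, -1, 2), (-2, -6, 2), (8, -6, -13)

inverse = [-9/5 1/2 -1/5; 1/5 -1/5 0; -6/5 2/5 -1/5]

Gauss-Jordan on [A | I]:
R1 <- (1/-2)*R1:  [    1   1/2    -1  |  -1/2     0     0 ]
R2 <- R2 - (-2)*R1:  [  0  -5   0  |  -1   1   0 ]
R3 <- R3 - (8)*R1:  [   0  -10   -5  |    4    0    1 ]
R2 <- (1/-5)*R2:  [    0     1     0  |   1/5  -1/5     0 ]
R1 <- R1 - (1/2)*R2:  [    1     0    -1  |  -3/5  1/10     0 ]
R3 <- R3 - (-10)*R2:  [  0   0  -5  |   6  -2   1 ]
R3 <- (1/-5)*R3:  [    0     0     1  |  -6/5   2/5  -1/5 ]
R1 <- R1 - (-1)*R3:  [    1     0     0  |  -9/5   1/2  -1/5 ]
Right block of [I | A^{-1}] is the inverse:
[ -9/5   1/2  -1/5 ]
[  1/5  -1/5     0 ]
[ -6/5   2/5  -1/5 ]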